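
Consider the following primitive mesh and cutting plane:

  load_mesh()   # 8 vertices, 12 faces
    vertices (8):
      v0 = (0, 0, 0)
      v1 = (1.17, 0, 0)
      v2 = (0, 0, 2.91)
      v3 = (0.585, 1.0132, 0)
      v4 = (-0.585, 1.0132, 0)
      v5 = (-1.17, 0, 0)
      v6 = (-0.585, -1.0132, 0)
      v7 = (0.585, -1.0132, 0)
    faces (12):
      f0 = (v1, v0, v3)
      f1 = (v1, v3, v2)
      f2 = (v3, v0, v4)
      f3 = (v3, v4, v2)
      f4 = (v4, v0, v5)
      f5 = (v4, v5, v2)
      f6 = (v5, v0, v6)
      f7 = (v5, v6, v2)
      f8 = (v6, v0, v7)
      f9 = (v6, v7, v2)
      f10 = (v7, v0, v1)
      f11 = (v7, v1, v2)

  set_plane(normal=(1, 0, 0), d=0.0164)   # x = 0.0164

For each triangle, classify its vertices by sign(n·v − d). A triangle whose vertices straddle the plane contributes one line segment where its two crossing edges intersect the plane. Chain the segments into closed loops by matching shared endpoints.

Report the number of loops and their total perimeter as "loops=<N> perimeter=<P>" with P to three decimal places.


Straddling triangles (8 of 12):
  (v1,v0,v3) [+-+] → (0.0164, 0, 0)–(0.0164, 0.0284042, 0)  len=0.0284
  (v1,v3,v2) [++-] → (0.0164, 0.0284042, 2.82842)–(0.0164, 0, 2.86921)  len=0.0497
  (v3,v0,v4) [+--] → (0.0164, 0.0284042, 0)–(0.0164, 1.0132, 0)  len=0.9848
  (v3,v4,v2) [+--] → (0.0164, 1.0132, 0)–(0.0164, 0.0284042, 2.82842)  len=2.9950
  (v6,v0,v7) [--+] → (0.0164, -0.0284042, 0)–(0.0164, -1.0132, 0)  len=0.9848
  (v6,v7,v2) [-+-] → (0.0164, -1.0132, 0)–(0.0164, -0.0284042, 2.82842)  len=2.9950
  (v7,v0,v1) [+-+] → (0.0164, -0.0284042, 0)–(0.0164, 0, 0)  len=0.0284
  (v7,v1,v2) [++-] → (0.0164, 0, 2.86921)–(0.0164, -0.0284042, 2.82842)  len=0.0497

Chained into 1 loop(s):
  loop 1: 8 segments, perimeter = 8.1157
Total perimeter = 8.116

loops=1 perimeter=8.116


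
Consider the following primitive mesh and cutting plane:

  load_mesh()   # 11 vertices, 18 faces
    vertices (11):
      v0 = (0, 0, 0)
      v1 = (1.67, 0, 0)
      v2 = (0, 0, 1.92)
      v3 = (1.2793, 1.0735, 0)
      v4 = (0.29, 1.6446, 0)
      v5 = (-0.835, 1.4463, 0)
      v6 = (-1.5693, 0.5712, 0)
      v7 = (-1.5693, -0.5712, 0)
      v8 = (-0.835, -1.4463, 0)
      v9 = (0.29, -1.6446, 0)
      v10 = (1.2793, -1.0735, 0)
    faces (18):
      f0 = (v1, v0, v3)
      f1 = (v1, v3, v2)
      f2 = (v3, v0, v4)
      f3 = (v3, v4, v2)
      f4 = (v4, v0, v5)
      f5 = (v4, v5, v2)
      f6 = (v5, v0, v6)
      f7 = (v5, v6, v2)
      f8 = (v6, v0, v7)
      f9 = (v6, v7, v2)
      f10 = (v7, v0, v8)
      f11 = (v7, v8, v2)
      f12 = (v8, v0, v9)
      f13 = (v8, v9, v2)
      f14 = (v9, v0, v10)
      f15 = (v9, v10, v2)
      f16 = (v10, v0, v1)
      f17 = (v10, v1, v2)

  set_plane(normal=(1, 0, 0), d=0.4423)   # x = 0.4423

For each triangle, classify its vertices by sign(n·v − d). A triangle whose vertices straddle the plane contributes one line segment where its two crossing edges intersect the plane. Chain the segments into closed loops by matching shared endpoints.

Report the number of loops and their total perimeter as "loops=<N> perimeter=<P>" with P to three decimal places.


loops=1 perimeter=7.373

Straddling triangles (8 of 18):
  (v1,v0,v3) [+-+] → (0.4423, 0, 0)–(0.4423, 0.371148, 0)  len=0.3711
  (v1,v3,v2) [++-] → (0.4423, 0.371148, 1.25619)–(0.4423, 0, 1.41149)  len=0.4023
  (v3,v0,v4) [+--] → (0.4423, 0.371148, 0)–(0.4423, 1.55668, 0)  len=1.1855
  (v3,v4,v2) [+--] → (0.4423, 1.55668, 0)–(0.4423, 0.371148, 1.25619)  len=1.7273
  (v9,v0,v10) [--+] → (0.4423, -0.371148, 0)–(0.4423, -1.55668, 0)  len=1.1855
  (v9,v10,v2) [-+-] → (0.4423, -1.55668, 0)–(0.4423, -0.371148, 1.25619)  len=1.7273
  (v10,v0,v1) [+-+] → (0.4423, -0.371148, 0)–(0.4423, 0, 0)  len=0.3711
  (v10,v1,v2) [++-] → (0.4423, 0, 1.41149)–(0.4423, -0.371148, 1.25619)  len=0.4023

Chained into 1 loop(s):
  loop 1: 8 segments, perimeter = 7.3726
Total perimeter = 7.373


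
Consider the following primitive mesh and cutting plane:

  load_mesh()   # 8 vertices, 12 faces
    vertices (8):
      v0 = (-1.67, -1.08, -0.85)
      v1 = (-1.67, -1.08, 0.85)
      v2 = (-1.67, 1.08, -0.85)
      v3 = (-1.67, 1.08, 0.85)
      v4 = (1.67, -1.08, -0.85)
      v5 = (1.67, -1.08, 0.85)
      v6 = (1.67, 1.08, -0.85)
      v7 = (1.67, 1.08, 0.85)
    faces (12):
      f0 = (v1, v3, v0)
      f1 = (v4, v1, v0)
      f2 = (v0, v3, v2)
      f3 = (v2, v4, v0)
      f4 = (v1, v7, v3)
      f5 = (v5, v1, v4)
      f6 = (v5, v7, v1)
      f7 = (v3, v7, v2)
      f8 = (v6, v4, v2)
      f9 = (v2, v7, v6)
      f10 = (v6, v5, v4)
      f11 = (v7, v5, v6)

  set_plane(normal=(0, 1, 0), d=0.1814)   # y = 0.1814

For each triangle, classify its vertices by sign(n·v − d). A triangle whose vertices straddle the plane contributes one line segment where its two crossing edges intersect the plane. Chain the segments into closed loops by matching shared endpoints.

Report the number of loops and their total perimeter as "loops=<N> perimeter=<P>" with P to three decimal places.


Straddling triangles (8 of 12):
  (v1,v3,v0) [-+-] → (-1.67, 0.1814, 0.85)–(-1.67, 0.1814, 0.142769)  len=0.7072
  (v0,v3,v2) [-++] → (-1.67, 0.1814, 0.142769)–(-1.67, 0.1814, -0.85)  len=0.9928
  (v2,v4,v0) [+--] → (-0.280498, 0.1814, -0.85)–(-1.67, 0.1814, -0.85)  len=1.3895
  (v1,v7,v3) [-++] → (0.280498, 0.1814, 0.85)–(-1.67, 0.1814, 0.85)  len=1.9505
  (v5,v7,v1) [-+-] → (1.67, 0.1814, 0.85)–(0.280498, 0.1814, 0.85)  len=1.3895
  (v6,v4,v2) [+-+] → (1.67, 0.1814, -0.85)–(-0.280498, 0.1814, -0.85)  len=1.9505
  (v6,v5,v4) [+--] → (1.67, 0.1814, -0.142769)–(1.67, 0.1814, -0.85)  len=0.7072
  (v7,v5,v6) [+-+] → (1.67, 0.1814, 0.85)–(1.67, 0.1814, -0.142769)  len=0.9928

Chained into 1 loop(s):
  loop 1: 8 segments, perimeter = 10.0800
Total perimeter = 10.080

loops=1 perimeter=10.080


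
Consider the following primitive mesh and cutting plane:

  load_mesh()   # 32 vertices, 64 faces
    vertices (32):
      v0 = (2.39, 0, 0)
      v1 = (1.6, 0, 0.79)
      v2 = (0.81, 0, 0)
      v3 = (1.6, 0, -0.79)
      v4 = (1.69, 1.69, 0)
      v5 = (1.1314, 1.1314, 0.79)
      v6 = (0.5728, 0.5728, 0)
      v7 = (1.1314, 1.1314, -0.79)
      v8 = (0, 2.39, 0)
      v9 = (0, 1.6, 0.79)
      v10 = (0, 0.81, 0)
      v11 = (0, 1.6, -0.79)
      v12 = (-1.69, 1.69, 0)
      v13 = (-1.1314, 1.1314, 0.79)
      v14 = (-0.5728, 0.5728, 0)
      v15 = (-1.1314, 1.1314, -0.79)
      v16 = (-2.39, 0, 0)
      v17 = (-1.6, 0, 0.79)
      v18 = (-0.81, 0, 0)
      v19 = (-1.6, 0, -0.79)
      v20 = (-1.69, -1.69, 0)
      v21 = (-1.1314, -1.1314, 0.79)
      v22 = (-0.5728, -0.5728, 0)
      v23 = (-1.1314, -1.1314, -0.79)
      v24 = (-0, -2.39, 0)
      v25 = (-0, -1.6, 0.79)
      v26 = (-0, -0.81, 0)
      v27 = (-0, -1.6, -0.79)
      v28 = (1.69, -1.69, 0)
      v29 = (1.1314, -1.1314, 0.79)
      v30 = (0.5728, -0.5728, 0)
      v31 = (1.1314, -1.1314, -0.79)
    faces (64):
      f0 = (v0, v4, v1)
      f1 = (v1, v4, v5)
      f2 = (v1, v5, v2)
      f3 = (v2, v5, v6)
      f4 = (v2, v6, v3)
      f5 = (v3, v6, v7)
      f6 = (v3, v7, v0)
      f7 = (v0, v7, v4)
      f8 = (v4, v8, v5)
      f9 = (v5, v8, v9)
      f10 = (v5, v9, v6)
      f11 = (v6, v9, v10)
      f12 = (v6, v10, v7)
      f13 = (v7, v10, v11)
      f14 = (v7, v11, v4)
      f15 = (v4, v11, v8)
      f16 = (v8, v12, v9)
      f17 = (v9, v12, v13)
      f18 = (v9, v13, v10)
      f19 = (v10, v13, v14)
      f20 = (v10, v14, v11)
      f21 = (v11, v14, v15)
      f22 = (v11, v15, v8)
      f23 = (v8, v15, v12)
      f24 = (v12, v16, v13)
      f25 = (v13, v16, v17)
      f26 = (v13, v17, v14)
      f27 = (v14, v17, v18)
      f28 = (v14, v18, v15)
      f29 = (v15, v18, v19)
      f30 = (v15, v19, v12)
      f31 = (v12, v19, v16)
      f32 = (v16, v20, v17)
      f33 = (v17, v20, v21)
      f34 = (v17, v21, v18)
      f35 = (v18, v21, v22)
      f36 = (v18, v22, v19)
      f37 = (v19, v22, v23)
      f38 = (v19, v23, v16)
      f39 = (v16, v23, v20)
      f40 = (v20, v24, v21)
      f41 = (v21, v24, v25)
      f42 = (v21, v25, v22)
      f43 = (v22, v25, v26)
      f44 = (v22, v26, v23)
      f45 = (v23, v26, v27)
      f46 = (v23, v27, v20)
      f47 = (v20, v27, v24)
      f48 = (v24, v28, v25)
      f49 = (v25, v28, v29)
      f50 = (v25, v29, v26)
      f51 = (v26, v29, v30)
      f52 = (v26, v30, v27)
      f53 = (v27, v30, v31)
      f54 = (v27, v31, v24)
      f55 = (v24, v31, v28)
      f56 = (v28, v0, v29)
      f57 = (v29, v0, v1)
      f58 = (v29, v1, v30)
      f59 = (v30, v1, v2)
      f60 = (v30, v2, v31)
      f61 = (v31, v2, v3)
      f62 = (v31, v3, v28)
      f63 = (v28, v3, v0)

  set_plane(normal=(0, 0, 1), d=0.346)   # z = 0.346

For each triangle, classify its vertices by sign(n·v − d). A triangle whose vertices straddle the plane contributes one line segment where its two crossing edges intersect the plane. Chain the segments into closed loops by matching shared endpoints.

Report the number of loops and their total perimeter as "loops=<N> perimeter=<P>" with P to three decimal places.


loops=2 perimeter=19.594

Straddling triangles (32 of 64):
  (v0,v4,v1) [--+] → (1.65058, 0.949823, 0.346)–(2.044, 0, 0.346)  len=1.0281
  (v1,v4,v5) [+-+] → (1.65058, 0.949823, 0.346)–(1.44535, 1.44535, 0.346)  len=0.5363
  (v1,v5,v2) [++-] → (0.950765, 0.495525, 0.346)–(1.156, 0, 0.346)  len=0.5363
  (v2,v5,v6) [-+-] → (0.950765, 0.495525, 0.346)–(0.817453, 0.817453, 0.346)  len=0.3484
  (v4,v8,v5) [--+] → (0.495525, 1.83877, 0.346)–(1.44535, 1.44535, 0.346)  len=1.0281
  (v5,v8,v9) [+-+] → (0.495525, 1.83877, 0.346)–(0, 2.044, 0.346)  len=0.5363
  (v5,v9,v6) [++-] → (0.321928, 1.02269, 0.346)–(0.817453, 0.817453, 0.346)  len=0.5363
  (v6,v9,v10) [-+-] → (0.321928, 1.02269, 0.346)–(0, 1.156, 0.346)  len=0.3484
  (v8,v12,v9) [--+] → (-0.949823, 1.65058, 0.346)–(0, 2.044, 0.346)  len=1.0281
  (v9,v12,v13) [+-+] → (-0.949823, 1.65058, 0.346)–(-1.44535, 1.44535, 0.346)  len=0.5363
  (v9,v13,v10) [++-] → (-0.495525, 0.950765, 0.346)–(0, 1.156, 0.346)  len=0.5363
  (v10,v13,v14) [-+-] → (-0.495525, 0.950765, 0.346)–(-0.817453, 0.817453, 0.346)  len=0.3484
  (v12,v16,v13) [--+] → (-1.83877, 0.495525, 0.346)–(-1.44535, 1.44535, 0.346)  len=1.0281
  (v13,v16,v17) [+-+] → (-1.83877, 0.495525, 0.346)–(-2.044, 0, 0.346)  len=0.5363
  (v13,v17,v14) [++-] → (-1.02269, 0.321928, 0.346)–(-0.817453, 0.817453, 0.346)  len=0.5363
  (v14,v17,v18) [-+-] → (-1.02269, 0.321928, 0.346)–(-1.156, 0, 0.346)  len=0.3484
  (v16,v20,v17) [--+] → (-1.65058, -0.949823, 0.346)–(-2.044, 0, 0.346)  len=1.0281
  (v17,v20,v21) [+-+] → (-1.65058, -0.949823, 0.346)–(-1.44535, -1.44535, 0.346)  len=0.5363
  (v17,v21,v18) [++-] → (-0.950765, -0.495525, 0.346)–(-1.156, 0, 0.346)  len=0.5363
  (v18,v21,v22) [-+-] → (-0.950765, -0.495525, 0.346)–(-0.817453, -0.817453, 0.346)  len=0.3484
  (v20,v24,v21) [--+] → (-0.495525, -1.83877, 0.346)–(-1.44535, -1.44535, 0.346)  len=1.0281
  (v21,v24,v25) [+-+] → (-0.495525, -1.83877, 0.346)–(0, -2.044, 0.346)  len=0.5363
  (v21,v25,v22) [++-] → (-0.321928, -1.02269, 0.346)–(-0.817453, -0.817453, 0.346)  len=0.5363
  (v22,v25,v26) [-+-] → (-0.321928, -1.02269, 0.346)–(0, -1.156, 0.346)  len=0.3484
  (v24,v28,v25) [--+] → (0.949823, -1.65058, 0.346)–(0, -2.044, 0.346)  len=1.0281
  (v25,v28,v29) [+-+] → (0.949823, -1.65058, 0.346)–(1.44535, -1.44535, 0.346)  len=0.5363
  (v25,v29,v26) [++-] → (0.495525, -0.950765, 0.346)–(0, -1.156, 0.346)  len=0.5363
  (v26,v29,v30) [-+-] → (0.495525, -0.950765, 0.346)–(0.817453, -0.817453, 0.346)  len=0.3484
  (v28,v0,v29) [--+] → (1.83877, -0.495525, 0.346)–(1.44535, -1.44535, 0.346)  len=1.0281
  (v29,v0,v1) [+-+] → (1.83877, -0.495525, 0.346)–(2.044, 0, 0.346)  len=0.5363
  (v29,v1,v30) [++-] → (1.02269, -0.321928, 0.346)–(0.817453, -0.817453, 0.346)  len=0.5363
  (v30,v1,v2) [-+-] → (1.02269, -0.321928, 0.346)–(1.156, 0, 0.346)  len=0.3484

Chained into 2 loop(s):
  loop 1: 16 segments, perimeter = 12.5154
  loop 2: 16 segments, perimeter = 7.0783
Total perimeter = 19.594


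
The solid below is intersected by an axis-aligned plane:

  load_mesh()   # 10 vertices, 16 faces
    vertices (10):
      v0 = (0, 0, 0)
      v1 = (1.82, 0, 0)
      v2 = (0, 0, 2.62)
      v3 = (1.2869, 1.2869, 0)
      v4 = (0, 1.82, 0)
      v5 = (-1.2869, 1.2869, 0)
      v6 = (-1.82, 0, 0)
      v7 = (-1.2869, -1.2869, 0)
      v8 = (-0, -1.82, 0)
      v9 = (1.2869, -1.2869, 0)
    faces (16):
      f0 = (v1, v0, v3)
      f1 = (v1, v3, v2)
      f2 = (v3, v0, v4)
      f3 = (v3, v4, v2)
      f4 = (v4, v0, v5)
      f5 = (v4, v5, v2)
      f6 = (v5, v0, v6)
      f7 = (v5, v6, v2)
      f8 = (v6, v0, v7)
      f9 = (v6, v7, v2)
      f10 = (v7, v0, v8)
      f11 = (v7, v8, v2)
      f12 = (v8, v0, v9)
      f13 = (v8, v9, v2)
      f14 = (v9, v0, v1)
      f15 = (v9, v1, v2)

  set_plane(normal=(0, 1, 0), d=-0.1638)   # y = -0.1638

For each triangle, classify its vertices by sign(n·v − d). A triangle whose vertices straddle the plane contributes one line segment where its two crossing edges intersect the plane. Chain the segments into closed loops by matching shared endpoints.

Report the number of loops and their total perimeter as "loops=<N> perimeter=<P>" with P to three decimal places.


loops=1 perimeter=9.454

Straddling triangles (8 of 16):
  (v6,v0,v7) [++-] → (-0.1638, -0.1638, 0)–(-1.75215, -0.1638, 0)  len=1.5883
  (v6,v7,v2) [+-+] → (-1.75215, -0.1638, 0)–(-0.1638, -0.1638, 2.28652)  len=2.7841
  (v7,v0,v8) [-+-] → (-0.1638, -0.1638, 0)–(0, -0.1638, 0)  len=0.1638
  (v7,v8,v2) [--+] → (0, -0.1638, 2.3842)–(-0.1638, -0.1638, 2.28652)  len=0.1907
  (v8,v0,v9) [-+-] → (0, -0.1638, 0)–(0.1638, -0.1638, 0)  len=0.1638
  (v8,v9,v2) [--+] → (0.1638, -0.1638, 2.28652)–(0, -0.1638, 2.3842)  len=0.1907
  (v9,v0,v1) [-++] → (0.1638, -0.1638, 0)–(1.75215, -0.1638, 0)  len=1.5883
  (v9,v1,v2) [-++] → (1.75215, -0.1638, 0)–(0.1638, -0.1638, 2.28652)  len=2.7841

Chained into 1 loop(s):
  loop 1: 8 segments, perimeter = 9.4538
Total perimeter = 9.454


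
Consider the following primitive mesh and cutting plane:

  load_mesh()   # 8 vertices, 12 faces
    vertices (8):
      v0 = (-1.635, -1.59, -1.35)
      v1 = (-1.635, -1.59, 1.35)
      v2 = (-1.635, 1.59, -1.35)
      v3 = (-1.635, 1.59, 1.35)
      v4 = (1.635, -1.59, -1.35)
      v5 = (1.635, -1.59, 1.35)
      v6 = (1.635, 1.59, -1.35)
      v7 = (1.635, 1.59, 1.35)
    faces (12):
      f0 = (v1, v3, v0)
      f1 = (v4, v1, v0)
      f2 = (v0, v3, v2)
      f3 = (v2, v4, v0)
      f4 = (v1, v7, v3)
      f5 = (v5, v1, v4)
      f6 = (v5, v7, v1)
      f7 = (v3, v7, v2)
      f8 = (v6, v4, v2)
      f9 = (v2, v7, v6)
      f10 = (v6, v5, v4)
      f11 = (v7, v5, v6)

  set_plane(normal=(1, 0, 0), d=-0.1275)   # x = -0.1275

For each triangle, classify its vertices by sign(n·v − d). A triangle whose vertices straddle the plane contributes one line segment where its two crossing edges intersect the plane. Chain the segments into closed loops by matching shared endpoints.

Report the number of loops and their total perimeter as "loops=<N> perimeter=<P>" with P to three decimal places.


Straddling triangles (8 of 12):
  (v4,v1,v0) [+--] → (-0.1275, -1.59, 0.105275)–(-0.1275, -1.59, -1.35)  len=1.4553
  (v2,v4,v0) [-+-] → (-0.1275, 0.123991, -1.35)–(-0.1275, -1.59, -1.35)  len=1.7140
  (v1,v7,v3) [-+-] → (-0.1275, -0.123991, 1.35)–(-0.1275, 1.59, 1.35)  len=1.7140
  (v5,v1,v4) [+-+] → (-0.1275, -1.59, 1.35)–(-0.1275, -1.59, 0.105275)  len=1.2447
  (v5,v7,v1) [++-] → (-0.1275, -0.123991, 1.35)–(-0.1275, -1.59, 1.35)  len=1.4660
  (v3,v7,v2) [-+-] → (-0.1275, 1.59, 1.35)–(-0.1275, 1.59, -0.105275)  len=1.4553
  (v6,v4,v2) [++-] → (-0.1275, 0.123991, -1.35)–(-0.1275, 1.59, -1.35)  len=1.4660
  (v2,v7,v6) [-++] → (-0.1275, 1.59, -0.105275)–(-0.1275, 1.59, -1.35)  len=1.2447

Chained into 1 loop(s):
  loop 1: 8 segments, perimeter = 11.7600
Total perimeter = 11.760

loops=1 perimeter=11.760


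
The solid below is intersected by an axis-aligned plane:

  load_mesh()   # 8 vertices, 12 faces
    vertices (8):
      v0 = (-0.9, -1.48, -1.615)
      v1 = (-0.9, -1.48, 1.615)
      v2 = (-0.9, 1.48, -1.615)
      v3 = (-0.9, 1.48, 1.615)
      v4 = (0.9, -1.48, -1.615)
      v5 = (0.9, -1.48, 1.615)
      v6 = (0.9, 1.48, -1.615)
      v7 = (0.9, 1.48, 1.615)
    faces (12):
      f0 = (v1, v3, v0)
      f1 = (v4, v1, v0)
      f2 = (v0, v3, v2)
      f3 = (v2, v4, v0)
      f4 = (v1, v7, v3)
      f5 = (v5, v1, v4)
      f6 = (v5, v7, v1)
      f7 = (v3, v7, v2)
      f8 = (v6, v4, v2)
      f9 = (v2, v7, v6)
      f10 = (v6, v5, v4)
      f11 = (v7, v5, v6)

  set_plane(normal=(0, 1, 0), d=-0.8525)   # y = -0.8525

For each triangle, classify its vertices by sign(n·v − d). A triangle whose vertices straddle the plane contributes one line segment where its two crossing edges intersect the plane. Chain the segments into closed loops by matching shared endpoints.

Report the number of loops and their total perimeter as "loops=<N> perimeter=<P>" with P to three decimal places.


Straddling triangles (8 of 12):
  (v1,v3,v0) [-+-] → (-0.9, -0.8525, 1.615)–(-0.9, -0.8525, -0.930262)  len=2.5453
  (v0,v3,v2) [-++] → (-0.9, -0.8525, -0.930262)–(-0.9, -0.8525, -1.615)  len=0.6847
  (v2,v4,v0) [+--] → (0.518412, -0.8525, -1.615)–(-0.9, -0.8525, -1.615)  len=1.4184
  (v1,v7,v3) [-++] → (-0.518412, -0.8525, 1.615)–(-0.9, -0.8525, 1.615)  len=0.3816
  (v5,v7,v1) [-+-] → (0.9, -0.8525, 1.615)–(-0.518412, -0.8525, 1.615)  len=1.4184
  (v6,v4,v2) [+-+] → (0.9, -0.8525, -1.615)–(0.518412, -0.8525, -1.615)  len=0.3816
  (v6,v5,v4) [+--] → (0.9, -0.8525, 0.930262)–(0.9, -0.8525, -1.615)  len=2.5453
  (v7,v5,v6) [+-+] → (0.9, -0.8525, 1.615)–(0.9, -0.8525, 0.930262)  len=0.6847

Chained into 1 loop(s):
  loop 1: 8 segments, perimeter = 10.0600
Total perimeter = 10.060

loops=1 perimeter=10.060


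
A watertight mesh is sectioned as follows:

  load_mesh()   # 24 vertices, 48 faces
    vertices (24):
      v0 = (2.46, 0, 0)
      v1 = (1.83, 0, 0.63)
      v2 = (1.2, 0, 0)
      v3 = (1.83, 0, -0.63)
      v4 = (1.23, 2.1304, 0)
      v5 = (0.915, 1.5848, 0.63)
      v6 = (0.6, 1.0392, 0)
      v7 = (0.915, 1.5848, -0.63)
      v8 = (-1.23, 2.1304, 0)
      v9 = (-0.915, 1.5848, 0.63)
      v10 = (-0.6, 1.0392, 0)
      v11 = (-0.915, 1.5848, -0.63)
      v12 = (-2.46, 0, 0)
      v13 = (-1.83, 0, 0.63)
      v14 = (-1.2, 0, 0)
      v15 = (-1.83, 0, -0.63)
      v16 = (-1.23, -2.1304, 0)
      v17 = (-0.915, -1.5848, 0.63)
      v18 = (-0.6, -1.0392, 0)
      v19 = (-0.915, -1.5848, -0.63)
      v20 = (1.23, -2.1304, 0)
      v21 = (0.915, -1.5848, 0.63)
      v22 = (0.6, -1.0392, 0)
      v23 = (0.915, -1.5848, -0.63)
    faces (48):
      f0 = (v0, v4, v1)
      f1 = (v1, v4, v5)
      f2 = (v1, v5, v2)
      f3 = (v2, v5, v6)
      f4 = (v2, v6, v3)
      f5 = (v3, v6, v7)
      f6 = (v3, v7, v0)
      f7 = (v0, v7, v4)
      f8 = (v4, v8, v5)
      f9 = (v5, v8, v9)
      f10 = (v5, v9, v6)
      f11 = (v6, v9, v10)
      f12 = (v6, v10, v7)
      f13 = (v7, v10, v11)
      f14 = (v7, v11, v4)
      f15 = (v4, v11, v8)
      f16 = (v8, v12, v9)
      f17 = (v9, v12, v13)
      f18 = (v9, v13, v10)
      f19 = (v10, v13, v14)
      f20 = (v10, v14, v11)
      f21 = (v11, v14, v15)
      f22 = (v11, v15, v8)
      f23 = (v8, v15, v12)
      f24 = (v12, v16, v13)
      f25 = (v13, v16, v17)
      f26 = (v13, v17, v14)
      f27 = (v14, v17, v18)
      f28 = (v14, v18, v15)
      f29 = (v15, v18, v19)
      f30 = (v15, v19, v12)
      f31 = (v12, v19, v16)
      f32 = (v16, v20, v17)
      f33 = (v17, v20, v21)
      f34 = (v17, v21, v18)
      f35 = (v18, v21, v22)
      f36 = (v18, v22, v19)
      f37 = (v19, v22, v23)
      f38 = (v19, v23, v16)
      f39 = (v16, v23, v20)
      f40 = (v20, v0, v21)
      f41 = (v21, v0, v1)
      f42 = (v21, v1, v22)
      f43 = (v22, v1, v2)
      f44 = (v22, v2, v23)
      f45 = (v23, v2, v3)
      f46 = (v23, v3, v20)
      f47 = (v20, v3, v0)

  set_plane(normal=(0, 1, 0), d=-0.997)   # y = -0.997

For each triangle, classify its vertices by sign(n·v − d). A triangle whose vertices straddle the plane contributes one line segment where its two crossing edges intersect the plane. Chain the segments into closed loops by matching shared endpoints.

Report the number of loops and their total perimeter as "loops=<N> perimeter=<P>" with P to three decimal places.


loops=2 perimeter=7.128

Straddling triangles (16 of 48):
  (v12,v16,v13) [+-+] → (-1.88438, -0.997, 0)–(-1.54921, -0.997, 0.335168)  len=0.4740
  (v13,v16,v17) [+--] → (-1.54921, -0.997, 0.335168)–(-1.25437, -0.997, 0.63)  len=0.4170
  (v13,v17,v14) [+-+] → (-1.25437, -0.997, 0.63)–(-1.02071, -0.997, 0.396334)  len=0.3305
  (v14,v17,v18) [+--] → (-1.02071, -0.997, 0.396334)–(-0.624365, -0.997, 0)  len=0.5605
  (v14,v18,v15) [+-+] → (-0.624365, -0.997, 0)–(-0.649948, -0.997, -0.0255831)  len=0.0362
  (v15,v18,v19) [+--] → (-0.649948, -0.997, -0.0255831)–(-1.25437, -0.997, -0.63)  len=0.8548
  (v15,v19,v12) [+-+] → (-1.25437, -0.997, -0.63)–(-1.48804, -0.997, -0.396334)  len=0.3305
  (v12,v19,v16) [+--] → (-1.48804, -0.997, -0.396334)–(-1.88438, -0.997, 0)  len=0.5605
  (v20,v0,v21) [-+-] → (1.88438, -0.997, 0)–(1.48804, -0.997, 0.396334)  len=0.5605
  (v21,v0,v1) [-++] → (1.48804, -0.997, 0.396334)–(1.25437, -0.997, 0.63)  len=0.3305
  (v21,v1,v22) [-+-] → (1.25437, -0.997, 0.63)–(0.649948, -0.997, 0.0255831)  len=0.8548
  (v22,v1,v2) [-++] → (0.649948, -0.997, 0.0255831)–(0.624365, -0.997, 0)  len=0.0362
  (v22,v2,v23) [-+-] → (0.624365, -0.997, 0)–(1.02071, -0.997, -0.396334)  len=0.5605
  (v23,v2,v3) [-++] → (1.02071, -0.997, -0.396334)–(1.25437, -0.997, -0.63)  len=0.3305
  (v23,v3,v20) [-+-] → (1.25437, -0.997, -0.63)–(1.54921, -0.997, -0.335168)  len=0.4170
  (v20,v3,v0) [-++] → (1.54921, -0.997, -0.335168)–(1.88438, -0.997, 0)  len=0.4740

Chained into 2 loop(s):
  loop 1: 8 segments, perimeter = 3.5638
  loop 2: 8 segments, perimeter = 3.5638
Total perimeter = 7.128


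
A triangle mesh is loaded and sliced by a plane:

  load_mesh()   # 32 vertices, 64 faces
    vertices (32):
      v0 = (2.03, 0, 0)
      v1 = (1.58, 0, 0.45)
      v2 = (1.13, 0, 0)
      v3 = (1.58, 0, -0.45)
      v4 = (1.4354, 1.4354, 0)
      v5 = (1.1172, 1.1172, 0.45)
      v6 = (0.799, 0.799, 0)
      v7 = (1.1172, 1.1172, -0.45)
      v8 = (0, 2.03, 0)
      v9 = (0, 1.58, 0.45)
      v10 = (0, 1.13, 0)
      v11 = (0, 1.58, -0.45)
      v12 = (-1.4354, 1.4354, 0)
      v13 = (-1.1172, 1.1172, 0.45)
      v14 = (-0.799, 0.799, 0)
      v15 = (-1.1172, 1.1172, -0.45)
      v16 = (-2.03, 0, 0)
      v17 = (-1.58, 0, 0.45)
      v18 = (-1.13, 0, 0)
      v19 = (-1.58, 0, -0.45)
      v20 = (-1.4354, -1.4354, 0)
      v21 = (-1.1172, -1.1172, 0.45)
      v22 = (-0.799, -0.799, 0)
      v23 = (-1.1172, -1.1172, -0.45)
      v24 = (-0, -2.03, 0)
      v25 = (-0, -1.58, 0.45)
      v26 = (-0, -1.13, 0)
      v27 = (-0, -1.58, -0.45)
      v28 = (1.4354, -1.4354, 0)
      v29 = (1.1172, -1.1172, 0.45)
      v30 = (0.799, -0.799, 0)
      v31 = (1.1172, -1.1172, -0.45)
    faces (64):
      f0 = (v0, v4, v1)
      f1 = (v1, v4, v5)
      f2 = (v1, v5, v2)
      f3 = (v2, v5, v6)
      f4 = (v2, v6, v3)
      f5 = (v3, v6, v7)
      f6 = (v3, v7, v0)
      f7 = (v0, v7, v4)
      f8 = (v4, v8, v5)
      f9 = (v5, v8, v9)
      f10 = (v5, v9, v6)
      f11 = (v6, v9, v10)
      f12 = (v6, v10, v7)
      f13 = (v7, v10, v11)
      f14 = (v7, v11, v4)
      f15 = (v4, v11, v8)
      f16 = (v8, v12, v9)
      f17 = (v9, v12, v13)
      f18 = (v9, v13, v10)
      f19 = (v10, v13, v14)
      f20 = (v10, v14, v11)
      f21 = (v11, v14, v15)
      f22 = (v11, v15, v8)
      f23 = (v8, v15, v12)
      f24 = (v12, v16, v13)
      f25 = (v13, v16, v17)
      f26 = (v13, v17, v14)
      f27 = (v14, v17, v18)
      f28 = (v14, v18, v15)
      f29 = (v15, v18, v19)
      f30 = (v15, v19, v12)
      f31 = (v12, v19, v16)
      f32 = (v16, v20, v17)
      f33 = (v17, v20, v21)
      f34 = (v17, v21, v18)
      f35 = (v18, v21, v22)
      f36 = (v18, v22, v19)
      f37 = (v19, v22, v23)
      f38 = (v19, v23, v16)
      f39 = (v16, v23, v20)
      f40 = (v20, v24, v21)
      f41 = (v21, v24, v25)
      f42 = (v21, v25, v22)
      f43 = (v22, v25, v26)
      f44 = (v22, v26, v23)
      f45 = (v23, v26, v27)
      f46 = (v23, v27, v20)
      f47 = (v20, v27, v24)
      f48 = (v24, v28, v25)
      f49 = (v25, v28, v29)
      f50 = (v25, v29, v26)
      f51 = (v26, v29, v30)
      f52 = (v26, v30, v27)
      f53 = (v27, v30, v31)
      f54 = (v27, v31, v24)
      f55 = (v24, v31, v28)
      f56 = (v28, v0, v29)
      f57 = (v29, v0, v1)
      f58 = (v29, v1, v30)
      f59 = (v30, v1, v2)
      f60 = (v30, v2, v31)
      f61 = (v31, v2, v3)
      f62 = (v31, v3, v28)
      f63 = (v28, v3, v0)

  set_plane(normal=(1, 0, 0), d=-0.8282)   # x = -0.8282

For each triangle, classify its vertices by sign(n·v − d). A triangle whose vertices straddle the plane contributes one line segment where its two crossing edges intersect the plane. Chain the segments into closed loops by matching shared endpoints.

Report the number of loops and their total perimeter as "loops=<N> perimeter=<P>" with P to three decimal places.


Straddling triangles (20 of 64):
  (v8,v12,v9) [+-+] → (-0.8282, 1.68693, 0)–(-0.8282, 1.49657, 0.190358)  len=0.2692
  (v9,v12,v13) [+--] → (-0.8282, 1.49657, 0.190358)–(-0.8282, 1.23692, 0.45)  len=0.3672
  (v9,v13,v10) [+-+] → (-0.8282, 1.23692, 0.45)–(-0.8282, 1.12051, 0.333593)  len=0.1646
  (v10,v13,v14) [+-+] → (-0.8282, 1.12051, 0.333593)–(-0.8282, 0.8282, 0.0412948)  len=0.4134
  (v11,v14,v15) [++-] → (-0.8282, 0.8282, -0.0412948)–(-0.8282, 1.23692, -0.45)  len=0.5780
  (v11,v15,v8) [+-+] → (-0.8282, 1.23692, -0.45)–(-0.8282, 1.35333, -0.333593)  len=0.1646
  (v8,v15,v12) [+--] → (-0.8282, 1.35333, -0.333593)–(-0.8282, 1.68693, 0)  len=0.4718
  (v13,v17,v14) [--+] → (-0.8282, 0.769127, 0.0168246)–(-0.8282, 0.8282, 0.0412948)  len=0.0639
  (v14,v17,v18) [+--] → (-0.8282, 0.769127, 0.0168246)–(-0.8282, 0.728514, 0)  len=0.0440
  (v14,v18,v15) [+--] → (-0.8282, 0.728514, 0)–(-0.8282, 0.8282, -0.0412948)  len=0.1079
  (v18,v21,v22) [--+] → (-0.8282, -0.8282, 0.0412948)–(-0.8282, -0.728514, 0)  len=0.1079
  (v18,v22,v19) [-+-] → (-0.8282, -0.728514, 0)–(-0.8282, -0.769127, -0.0168246)  len=0.0440
  (v19,v22,v23) [-+-] → (-0.8282, -0.769127, -0.0168246)–(-0.8282, -0.8282, -0.0412948)  len=0.0639
  (v20,v24,v21) [-+-] → (-0.8282, -1.68693, 0)–(-0.8282, -1.35333, 0.333593)  len=0.4718
  (v21,v24,v25) [-++] → (-0.8282, -1.35333, 0.333593)–(-0.8282, -1.23692, 0.45)  len=0.1646
  (v21,v25,v22) [-++] → (-0.8282, -1.23692, 0.45)–(-0.8282, -0.8282, 0.0412948)  len=0.5780
  (v22,v26,v23) [++-] → (-0.8282, -1.12051, -0.333593)–(-0.8282, -0.8282, -0.0412948)  len=0.4134
  (v23,v26,v27) [-++] → (-0.8282, -1.12051, -0.333593)–(-0.8282, -1.23692, -0.45)  len=0.1646
  (v23,v27,v20) [-+-] → (-0.8282, -1.23692, -0.45)–(-0.8282, -1.49657, -0.190358)  len=0.3672
  (v20,v27,v24) [-++] → (-0.8282, -1.49657, -0.190358)–(-0.8282, -1.68693, 0)  len=0.2692

Chained into 2 loop(s):
  loop 1: 10 segments, perimeter = 2.6446
  loop 2: 10 segments, perimeter = 2.6446
Total perimeter = 5.289

loops=2 perimeter=5.289


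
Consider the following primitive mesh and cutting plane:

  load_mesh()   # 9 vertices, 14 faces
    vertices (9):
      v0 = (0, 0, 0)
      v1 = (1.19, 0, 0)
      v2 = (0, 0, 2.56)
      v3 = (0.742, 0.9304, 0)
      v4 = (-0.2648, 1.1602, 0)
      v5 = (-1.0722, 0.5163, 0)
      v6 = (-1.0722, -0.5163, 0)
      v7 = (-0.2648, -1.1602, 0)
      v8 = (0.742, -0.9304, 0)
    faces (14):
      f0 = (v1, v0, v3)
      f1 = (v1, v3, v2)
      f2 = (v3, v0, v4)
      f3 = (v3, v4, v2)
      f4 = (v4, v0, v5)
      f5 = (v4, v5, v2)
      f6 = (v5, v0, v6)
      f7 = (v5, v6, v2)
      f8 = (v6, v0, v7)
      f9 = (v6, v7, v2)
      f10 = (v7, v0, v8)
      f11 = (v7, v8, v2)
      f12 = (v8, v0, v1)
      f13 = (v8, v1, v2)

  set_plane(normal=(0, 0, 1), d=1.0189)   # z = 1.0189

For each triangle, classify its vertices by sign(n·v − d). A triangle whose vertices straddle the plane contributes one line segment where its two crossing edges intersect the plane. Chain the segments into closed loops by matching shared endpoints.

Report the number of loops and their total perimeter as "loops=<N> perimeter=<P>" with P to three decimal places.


Straddling triangles (7 of 14):
  (v1,v3,v2) [--+] → (0.446678, 0.560094, 1.0189)–(0.716371, 0, 1.0189)  len=0.6216
  (v3,v4,v2) [--+] → (-0.159408, 0.698431, 1.0189)–(0.446678, 0.560094, 1.0189)  len=0.6217
  (v4,v5,v2) [--+] → (-0.645456, 0.310809, 1.0189)–(-0.159408, 0.698431, 1.0189)  len=0.6217
  (v5,v6,v2) [--+] → (-0.645456, -0.310809, 1.0189)–(-0.645456, 0.310809, 1.0189)  len=0.6216
  (v6,v7,v2) [--+] → (-0.159408, -0.698431, 1.0189)–(-0.645456, -0.310809, 1.0189)  len=0.6217
  (v7,v8,v2) [--+] → (0.446678, -0.560094, 1.0189)–(-0.159408, -0.698431, 1.0189)  len=0.6217
  (v8,v1,v2) [--+] → (0.716371, 0, 1.0189)–(0.446678, -0.560094, 1.0189)  len=0.6216

Chained into 1 loop(s):
  loop 1: 7 segments, perimeter = 4.3516
Total perimeter = 4.352

loops=1 perimeter=4.352


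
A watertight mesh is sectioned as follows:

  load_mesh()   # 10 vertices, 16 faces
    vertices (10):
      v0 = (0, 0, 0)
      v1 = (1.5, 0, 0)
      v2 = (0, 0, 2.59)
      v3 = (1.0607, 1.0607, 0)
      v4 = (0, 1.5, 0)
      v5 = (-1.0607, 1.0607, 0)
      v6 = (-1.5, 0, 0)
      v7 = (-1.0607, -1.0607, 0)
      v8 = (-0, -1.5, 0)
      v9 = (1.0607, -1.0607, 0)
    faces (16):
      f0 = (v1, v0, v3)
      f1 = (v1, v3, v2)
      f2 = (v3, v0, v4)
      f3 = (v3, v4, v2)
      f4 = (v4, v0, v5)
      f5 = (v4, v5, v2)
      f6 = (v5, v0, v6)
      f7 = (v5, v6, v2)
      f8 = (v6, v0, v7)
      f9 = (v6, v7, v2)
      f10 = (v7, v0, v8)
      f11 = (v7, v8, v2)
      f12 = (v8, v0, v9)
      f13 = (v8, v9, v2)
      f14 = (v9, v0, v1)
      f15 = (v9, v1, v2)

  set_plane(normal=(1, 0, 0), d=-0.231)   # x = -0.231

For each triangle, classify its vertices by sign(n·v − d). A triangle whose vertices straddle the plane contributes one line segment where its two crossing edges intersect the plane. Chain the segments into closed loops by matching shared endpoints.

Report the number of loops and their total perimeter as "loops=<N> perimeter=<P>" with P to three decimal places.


Straddling triangles (8 of 16):
  (v4,v0,v5) [++-] → (-0.231, 0.231, 0)–(-0.231, 1.40433, 0)  len=1.1733
  (v4,v5,v2) [+-+] → (-0.231, 1.40433, 0)–(-0.231, 0.231, 2.02595)  len=2.3412
  (v5,v0,v6) [-+-] → (-0.231, 0.231, 0)–(-0.231, 0, 0)  len=0.2310
  (v5,v6,v2) [--+] → (-0.231, 0, 2.19114)–(-0.231, 0.231, 2.02595)  len=0.2840
  (v6,v0,v7) [-+-] → (-0.231, 0, 0)–(-0.231, -0.231, 0)  len=0.2310
  (v6,v7,v2) [--+] → (-0.231, -0.231, 2.02595)–(-0.231, 0, 2.19114)  len=0.2840
  (v7,v0,v8) [-++] → (-0.231, -0.231, 0)–(-0.231, -1.40433, 0)  len=1.1733
  (v7,v8,v2) [-++] → (-0.231, -1.40433, 0)–(-0.231, -0.231, 2.02595)  len=2.3412

Chained into 1 loop(s):
  loop 1: 8 segments, perimeter = 8.0590
Total perimeter = 8.059

loops=1 perimeter=8.059


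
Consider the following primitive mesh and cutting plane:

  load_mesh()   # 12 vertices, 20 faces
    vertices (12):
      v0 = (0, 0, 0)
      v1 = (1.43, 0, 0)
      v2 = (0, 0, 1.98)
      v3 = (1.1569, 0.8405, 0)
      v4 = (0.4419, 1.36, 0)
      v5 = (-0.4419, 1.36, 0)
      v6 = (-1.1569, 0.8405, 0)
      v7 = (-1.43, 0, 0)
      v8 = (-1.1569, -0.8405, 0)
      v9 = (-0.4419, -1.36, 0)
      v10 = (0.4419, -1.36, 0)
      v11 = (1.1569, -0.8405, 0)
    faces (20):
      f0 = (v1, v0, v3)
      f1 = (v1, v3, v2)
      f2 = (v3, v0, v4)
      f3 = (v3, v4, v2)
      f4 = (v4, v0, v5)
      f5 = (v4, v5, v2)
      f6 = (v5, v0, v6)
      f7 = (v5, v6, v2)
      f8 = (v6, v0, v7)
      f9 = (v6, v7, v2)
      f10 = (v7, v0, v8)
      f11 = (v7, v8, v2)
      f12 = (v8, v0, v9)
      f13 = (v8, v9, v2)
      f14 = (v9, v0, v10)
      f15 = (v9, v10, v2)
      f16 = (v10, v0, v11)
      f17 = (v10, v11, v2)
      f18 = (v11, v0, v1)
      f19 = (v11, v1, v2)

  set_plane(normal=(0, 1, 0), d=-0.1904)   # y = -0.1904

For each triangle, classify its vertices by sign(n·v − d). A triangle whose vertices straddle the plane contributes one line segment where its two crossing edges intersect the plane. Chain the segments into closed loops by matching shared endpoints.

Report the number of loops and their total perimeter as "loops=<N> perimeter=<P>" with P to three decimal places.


loops=1 perimeter=7.165

Straddling triangles (10 of 20):
  (v7,v0,v8) [++-] → (-0.262075, -0.1904, 0)–(-1.36813, -0.1904, 0)  len=1.1061
  (v7,v8,v2) [+-+] → (-1.36813, -0.1904, 0)–(-0.262075, -0.1904, 1.53147)  len=1.8891
  (v8,v0,v9) [-+-] → (-0.262075, -0.1904, 0)–(-0.061866, -0.1904, 0)  len=0.2002
  (v8,v9,v2) [--+] → (-0.061866, -0.1904, 1.7028)–(-0.262075, -0.1904, 1.53147)  len=0.2635
  (v9,v0,v10) [-+-] → (-0.061866, -0.1904, 0)–(0.061866, -0.1904, 0)  len=0.1237
  (v9,v10,v2) [--+] → (0.061866, -0.1904, 1.7028)–(-0.061866, -0.1904, 1.7028)  len=0.1237
  (v10,v0,v11) [-+-] → (0.061866, -0.1904, 0)–(0.262075, -0.1904, 0)  len=0.2002
  (v10,v11,v2) [--+] → (0.262075, -0.1904, 1.53147)–(0.061866, -0.1904, 1.7028)  len=0.2635
  (v11,v0,v1) [-++] → (0.262075, -0.1904, 0)–(1.36813, -0.1904, 0)  len=1.1061
  (v11,v1,v2) [-++] → (1.36813, -0.1904, 0)–(0.262075, -0.1904, 1.53147)  len=1.8891

Chained into 1 loop(s):
  loop 1: 10 segments, perimeter = 7.1653
Total perimeter = 7.165


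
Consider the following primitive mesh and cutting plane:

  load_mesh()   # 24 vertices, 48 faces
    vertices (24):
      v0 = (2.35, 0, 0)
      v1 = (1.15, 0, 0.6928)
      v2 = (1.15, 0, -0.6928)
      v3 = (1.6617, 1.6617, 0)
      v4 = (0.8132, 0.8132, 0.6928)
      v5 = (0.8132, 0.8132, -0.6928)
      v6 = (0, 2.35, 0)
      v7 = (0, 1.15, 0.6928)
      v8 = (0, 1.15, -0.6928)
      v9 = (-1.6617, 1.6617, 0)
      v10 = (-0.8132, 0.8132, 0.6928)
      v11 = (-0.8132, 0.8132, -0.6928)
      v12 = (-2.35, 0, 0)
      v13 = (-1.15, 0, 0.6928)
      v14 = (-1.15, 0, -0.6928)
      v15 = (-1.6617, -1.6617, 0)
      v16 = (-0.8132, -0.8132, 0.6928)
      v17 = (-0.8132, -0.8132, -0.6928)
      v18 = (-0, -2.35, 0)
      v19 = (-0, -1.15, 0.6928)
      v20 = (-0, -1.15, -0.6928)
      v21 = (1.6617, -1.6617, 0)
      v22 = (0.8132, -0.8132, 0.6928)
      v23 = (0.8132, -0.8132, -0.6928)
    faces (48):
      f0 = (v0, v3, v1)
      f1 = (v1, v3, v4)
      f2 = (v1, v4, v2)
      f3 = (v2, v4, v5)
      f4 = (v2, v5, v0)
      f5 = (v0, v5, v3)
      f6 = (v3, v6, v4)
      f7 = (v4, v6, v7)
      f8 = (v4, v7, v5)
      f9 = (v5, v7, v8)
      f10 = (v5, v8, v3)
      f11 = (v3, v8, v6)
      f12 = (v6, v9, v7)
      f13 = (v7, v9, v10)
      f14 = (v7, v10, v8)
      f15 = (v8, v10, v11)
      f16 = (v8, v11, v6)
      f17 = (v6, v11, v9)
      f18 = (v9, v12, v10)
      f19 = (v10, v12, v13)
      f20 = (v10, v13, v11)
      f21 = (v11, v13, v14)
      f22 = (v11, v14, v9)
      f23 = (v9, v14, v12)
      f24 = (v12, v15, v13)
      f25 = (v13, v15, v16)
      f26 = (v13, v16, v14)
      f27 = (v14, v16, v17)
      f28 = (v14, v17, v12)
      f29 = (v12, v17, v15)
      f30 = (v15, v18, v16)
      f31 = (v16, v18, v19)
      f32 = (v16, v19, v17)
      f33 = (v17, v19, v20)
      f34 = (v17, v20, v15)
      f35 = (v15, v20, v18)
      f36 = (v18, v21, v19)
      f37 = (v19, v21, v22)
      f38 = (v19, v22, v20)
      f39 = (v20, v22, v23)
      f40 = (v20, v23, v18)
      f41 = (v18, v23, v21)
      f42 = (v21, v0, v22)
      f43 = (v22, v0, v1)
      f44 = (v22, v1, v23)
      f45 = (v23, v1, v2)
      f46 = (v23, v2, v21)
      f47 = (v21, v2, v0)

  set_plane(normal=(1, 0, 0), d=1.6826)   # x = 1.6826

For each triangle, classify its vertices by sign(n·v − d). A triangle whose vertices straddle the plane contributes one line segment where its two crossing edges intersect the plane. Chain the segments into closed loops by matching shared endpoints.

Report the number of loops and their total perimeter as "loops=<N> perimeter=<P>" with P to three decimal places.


Straddling triangles (6 of 48):
  (v0,v3,v1) [+--] → (1.6826, 1.61124, 0)–(1.6826, 0, 0.385312)  len=1.6567
  (v2,v5,v0) [--+] → (1.6826, 0.353156, -0.300869)–(1.6826, 0, -0.385312)  len=0.3631
  (v0,v5,v3) [+--] → (1.6826, 0.353156, -0.300869)–(1.6826, 1.61124, 0)  len=1.2936
  (v21,v0,v22) [-+-] → (1.6826, -1.61124, 0)–(1.6826, -0.353156, 0.300869)  len=1.2936
  (v22,v0,v1) [-+-] → (1.6826, -0.353156, 0.300869)–(1.6826, 0, 0.385312)  len=0.3631
  (v21,v2,v0) [--+] → (1.6826, 0, -0.385312)–(1.6826, -1.61124, 0)  len=1.6567

Chained into 1 loop(s):
  loop 1: 6 segments, perimeter = 6.6267
Total perimeter = 6.627

loops=1 perimeter=6.627


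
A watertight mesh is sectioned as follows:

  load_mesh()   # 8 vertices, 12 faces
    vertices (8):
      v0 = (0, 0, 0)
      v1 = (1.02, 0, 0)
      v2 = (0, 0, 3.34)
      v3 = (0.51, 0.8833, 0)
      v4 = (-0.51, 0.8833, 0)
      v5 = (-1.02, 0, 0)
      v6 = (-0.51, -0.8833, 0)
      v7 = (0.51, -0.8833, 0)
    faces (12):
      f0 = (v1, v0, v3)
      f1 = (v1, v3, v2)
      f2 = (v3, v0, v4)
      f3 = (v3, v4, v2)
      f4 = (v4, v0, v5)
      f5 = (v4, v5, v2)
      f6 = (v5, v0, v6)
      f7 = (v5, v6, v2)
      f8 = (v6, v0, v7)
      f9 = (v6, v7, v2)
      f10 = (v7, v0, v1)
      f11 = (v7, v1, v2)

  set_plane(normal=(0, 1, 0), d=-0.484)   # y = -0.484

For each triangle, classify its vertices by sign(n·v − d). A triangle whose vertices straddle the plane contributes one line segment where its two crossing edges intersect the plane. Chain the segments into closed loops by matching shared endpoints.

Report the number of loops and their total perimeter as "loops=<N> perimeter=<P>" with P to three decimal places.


loops=1 perimeter=5.197

Straddling triangles (6 of 12):
  (v5,v0,v6) [++-] → (-0.279452, -0.484, 0)–(-0.740548, -0.484, 0)  len=0.4611
  (v5,v6,v2) [+-+] → (-0.740548, -0.484, 0)–(-0.279452, -0.484, 1.50986)  len=1.5787
  (v6,v0,v7) [-+-] → (-0.279452, -0.484, 0)–(0.279452, -0.484, 0)  len=0.5589
  (v6,v7,v2) [--+] → (0.279452, -0.484, 1.50986)–(-0.279452, -0.484, 1.50986)  len=0.5589
  (v7,v0,v1) [-++] → (0.279452, -0.484, 0)–(0.740548, -0.484, 0)  len=0.4611
  (v7,v1,v2) [-++] → (0.740548, -0.484, 0)–(0.279452, -0.484, 1.50986)  len=1.5787

Chained into 1 loop(s):
  loop 1: 6 segments, perimeter = 5.1974
Total perimeter = 5.197


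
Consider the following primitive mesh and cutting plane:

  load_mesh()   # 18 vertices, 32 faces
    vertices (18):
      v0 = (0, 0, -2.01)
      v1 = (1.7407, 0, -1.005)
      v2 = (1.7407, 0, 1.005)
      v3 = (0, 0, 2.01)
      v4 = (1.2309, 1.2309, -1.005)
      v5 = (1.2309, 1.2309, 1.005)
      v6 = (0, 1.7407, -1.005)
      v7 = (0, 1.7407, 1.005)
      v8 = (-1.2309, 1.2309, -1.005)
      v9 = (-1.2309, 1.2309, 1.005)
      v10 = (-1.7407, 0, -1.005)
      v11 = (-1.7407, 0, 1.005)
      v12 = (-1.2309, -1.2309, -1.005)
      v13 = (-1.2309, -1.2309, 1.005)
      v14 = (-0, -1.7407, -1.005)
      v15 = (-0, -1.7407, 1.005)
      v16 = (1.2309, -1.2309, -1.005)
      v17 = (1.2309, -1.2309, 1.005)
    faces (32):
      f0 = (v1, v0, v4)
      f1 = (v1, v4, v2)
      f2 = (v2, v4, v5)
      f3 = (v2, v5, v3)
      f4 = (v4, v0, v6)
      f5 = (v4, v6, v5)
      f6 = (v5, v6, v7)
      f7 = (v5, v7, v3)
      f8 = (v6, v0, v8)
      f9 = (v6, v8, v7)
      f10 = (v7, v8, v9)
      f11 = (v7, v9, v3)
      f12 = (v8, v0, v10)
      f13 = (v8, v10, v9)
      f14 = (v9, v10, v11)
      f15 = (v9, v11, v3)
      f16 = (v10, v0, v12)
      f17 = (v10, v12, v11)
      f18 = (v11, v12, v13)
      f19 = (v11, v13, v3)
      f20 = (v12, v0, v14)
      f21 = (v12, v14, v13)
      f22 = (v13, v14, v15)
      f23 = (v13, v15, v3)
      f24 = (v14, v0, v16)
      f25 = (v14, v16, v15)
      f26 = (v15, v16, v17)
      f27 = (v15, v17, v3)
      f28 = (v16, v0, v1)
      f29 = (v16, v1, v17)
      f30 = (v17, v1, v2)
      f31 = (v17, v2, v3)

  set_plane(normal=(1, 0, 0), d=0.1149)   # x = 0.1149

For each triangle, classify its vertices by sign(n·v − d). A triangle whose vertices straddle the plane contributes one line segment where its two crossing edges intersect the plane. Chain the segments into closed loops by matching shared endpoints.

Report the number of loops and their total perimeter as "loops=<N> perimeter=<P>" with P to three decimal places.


Straddling triangles (12 of 32):
  (v1,v0,v4) [+-+] → (0.1149, 0, -1.94366)–(0.1149, 0.1149, -1.91619)  len=0.1181
  (v2,v5,v3) [++-] → (0.1149, 0.1149, 1.91619)–(0.1149, 0, 1.94366)  len=0.1181
  (v4,v0,v6) [+--] → (0.1149, 0.1149, -1.91619)–(0.1149, 1.69311, -1.005)  len=1.8224
  (v4,v6,v5) [+-+] → (0.1149, 1.69311, -1.005)–(0.1149, 1.69311, -0.817374)  len=0.1876
  (v5,v6,v7) [+--] → (0.1149, 1.69311, -0.817374)–(0.1149, 1.69311, 1.005)  len=1.8224
  (v5,v7,v3) [+--] → (0.1149, 1.69311, 1.005)–(0.1149, 0.1149, 1.91619)  len=1.8224
  (v14,v0,v16) [--+] → (0.1149, -0.1149, -1.91619)–(0.1149, -1.69311, -1.005)  len=1.8224
  (v14,v16,v15) [-+-] → (0.1149, -1.69311, -1.005)–(0.1149, -1.69311, 0.817374)  len=1.8224
  (v15,v16,v17) [-++] → (0.1149, -1.69311, 0.817374)–(0.1149, -1.69311, 1.005)  len=0.1876
  (v15,v17,v3) [-+-] → (0.1149, -1.69311, 1.005)–(0.1149, -0.1149, 1.91619)  len=1.8224
  (v16,v0,v1) [+-+] → (0.1149, -0.1149, -1.91619)–(0.1149, 0, -1.94366)  len=0.1181
  (v17,v2,v3) [++-] → (0.1149, 0, 1.94366)–(0.1149, -0.1149, 1.91619)  len=0.1181

Chained into 1 loop(s):
  loop 1: 12 segments, perimeter = 11.7820
Total perimeter = 11.782

loops=1 perimeter=11.782
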